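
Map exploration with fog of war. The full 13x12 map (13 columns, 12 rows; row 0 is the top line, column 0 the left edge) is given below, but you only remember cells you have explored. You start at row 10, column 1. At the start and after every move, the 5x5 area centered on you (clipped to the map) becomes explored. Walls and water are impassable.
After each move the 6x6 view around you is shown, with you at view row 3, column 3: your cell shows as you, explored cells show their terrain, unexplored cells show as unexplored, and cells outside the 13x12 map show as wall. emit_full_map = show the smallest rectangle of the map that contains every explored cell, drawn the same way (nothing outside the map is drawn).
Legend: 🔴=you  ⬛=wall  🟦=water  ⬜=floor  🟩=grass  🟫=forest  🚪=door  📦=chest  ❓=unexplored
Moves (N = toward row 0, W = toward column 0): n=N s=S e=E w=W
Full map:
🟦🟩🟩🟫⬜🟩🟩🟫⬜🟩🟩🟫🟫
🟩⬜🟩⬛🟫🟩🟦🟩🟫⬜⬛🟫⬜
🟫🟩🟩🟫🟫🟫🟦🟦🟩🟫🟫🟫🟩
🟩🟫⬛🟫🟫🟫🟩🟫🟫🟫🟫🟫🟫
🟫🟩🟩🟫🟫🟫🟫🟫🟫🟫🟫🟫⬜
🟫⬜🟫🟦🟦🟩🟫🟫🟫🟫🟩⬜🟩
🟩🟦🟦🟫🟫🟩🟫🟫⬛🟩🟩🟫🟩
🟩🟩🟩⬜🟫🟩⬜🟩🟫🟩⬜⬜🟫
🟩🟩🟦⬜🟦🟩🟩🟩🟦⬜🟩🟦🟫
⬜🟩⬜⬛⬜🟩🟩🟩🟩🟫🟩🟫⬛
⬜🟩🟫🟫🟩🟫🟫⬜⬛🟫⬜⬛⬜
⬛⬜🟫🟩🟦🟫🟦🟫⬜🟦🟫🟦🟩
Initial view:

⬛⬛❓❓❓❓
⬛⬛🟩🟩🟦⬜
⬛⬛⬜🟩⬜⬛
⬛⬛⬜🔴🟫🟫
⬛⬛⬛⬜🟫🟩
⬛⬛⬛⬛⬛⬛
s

⬛⬛🟩🟩🟦⬜
⬛⬛⬜🟩⬜⬛
⬛⬛⬜🟩🟫🟫
⬛⬛⬛🔴🟫🟩
⬛⬛⬛⬛⬛⬛
⬛⬛⬛⬛⬛⬛

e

⬛🟩🟩🟦⬜❓
⬛⬜🟩⬜⬛⬜
⬛⬜🟩🟫🟫🟩
⬛⬛⬜🔴🟩🟦
⬛⬛⬛⬛⬛⬛
⬛⬛⬛⬛⬛⬛

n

⬛❓❓❓❓❓
⬛🟩🟩🟦⬜🟦
⬛⬜🟩⬜⬛⬜
⬛⬜🟩🔴🟫🟩
⬛⬛⬜🟫🟩🟦
⬛⬛⬛⬛⬛⬛

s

⬛🟩🟩🟦⬜🟦
⬛⬜🟩⬜⬛⬜
⬛⬜🟩🟫🟫🟩
⬛⬛⬜🔴🟩🟦
⬛⬛⬛⬛⬛⬛
⬛⬛⬛⬛⬛⬛

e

🟩🟩🟦⬜🟦❓
⬜🟩⬜⬛⬜🟩
⬜🟩🟫🟫🟩🟫
⬛⬜🟫🔴🟦🟫
⬛⬛⬛⬛⬛⬛
⬛⬛⬛⬛⬛⬛

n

❓❓❓❓❓❓
🟩🟩🟦⬜🟦🟩
⬜🟩⬜⬛⬜🟩
⬜🟩🟫🔴🟩🟫
⬛⬜🟫🟩🟦🟫
⬛⬛⬛⬛⬛⬛

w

⬛❓❓❓❓❓
⬛🟩🟩🟦⬜🟦
⬛⬜🟩⬜⬛⬜
⬛⬜🟩🔴🟫🟩
⬛⬛⬜🟫🟩🟦
⬛⬛⬛⬛⬛⬛

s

⬛🟩🟩🟦⬜🟦
⬛⬜🟩⬜⬛⬜
⬛⬜🟩🟫🟫🟩
⬛⬛⬜🔴🟩🟦
⬛⬛⬛⬛⬛⬛
⬛⬛⬛⬛⬛⬛

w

⬛⬛🟩🟩🟦⬜
⬛⬛⬜🟩⬜⬛
⬛⬛⬜🟩🟫🟫
⬛⬛⬛🔴🟫🟩
⬛⬛⬛⬛⬛⬛
⬛⬛⬛⬛⬛⬛


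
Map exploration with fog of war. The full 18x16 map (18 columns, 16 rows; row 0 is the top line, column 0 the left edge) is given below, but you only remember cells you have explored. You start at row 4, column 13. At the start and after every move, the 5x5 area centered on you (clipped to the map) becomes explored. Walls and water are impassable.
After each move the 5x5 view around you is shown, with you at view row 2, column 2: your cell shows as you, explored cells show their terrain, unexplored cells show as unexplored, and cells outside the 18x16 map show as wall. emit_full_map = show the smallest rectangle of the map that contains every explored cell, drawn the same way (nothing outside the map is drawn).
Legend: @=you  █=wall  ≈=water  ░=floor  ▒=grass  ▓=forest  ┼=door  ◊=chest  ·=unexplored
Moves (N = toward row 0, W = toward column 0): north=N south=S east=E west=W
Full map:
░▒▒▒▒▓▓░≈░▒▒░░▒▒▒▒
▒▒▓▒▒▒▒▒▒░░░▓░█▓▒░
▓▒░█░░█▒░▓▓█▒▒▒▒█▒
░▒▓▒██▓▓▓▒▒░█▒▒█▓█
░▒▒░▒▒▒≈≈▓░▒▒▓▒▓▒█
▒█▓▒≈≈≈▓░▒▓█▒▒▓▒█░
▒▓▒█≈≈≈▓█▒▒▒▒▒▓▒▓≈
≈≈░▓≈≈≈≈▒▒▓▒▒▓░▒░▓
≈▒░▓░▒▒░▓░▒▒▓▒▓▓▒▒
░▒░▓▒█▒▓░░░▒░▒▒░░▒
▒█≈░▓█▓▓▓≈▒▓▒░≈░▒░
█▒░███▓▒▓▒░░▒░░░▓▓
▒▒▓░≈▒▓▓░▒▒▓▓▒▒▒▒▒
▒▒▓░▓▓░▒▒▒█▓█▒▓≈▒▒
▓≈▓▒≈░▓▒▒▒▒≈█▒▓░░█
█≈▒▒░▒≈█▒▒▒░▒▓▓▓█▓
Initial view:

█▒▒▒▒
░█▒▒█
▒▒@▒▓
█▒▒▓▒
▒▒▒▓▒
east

▒▒▒▒█
█▒▒█▓
▒▓@▓▒
▒▒▓▒█
▒▒▓▒▓

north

▓░█▓▒
▒▒▒▒█
█▒@█▓
▒▓▒▓▒
▒▒▓▒█

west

░▓░█▓
█▒▒▒▒
░█@▒█
▒▒▓▒▓
█▒▒▓▒

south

█▒▒▒▒
░█▒▒█
▒▒@▒▓
█▒▒▓▒
▒▒▒▓▒

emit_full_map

░▓░█▓▒
█▒▒▒▒█
░█▒▒█▓
▒▒@▒▓▒
█▒▒▓▒█
▒▒▒▓▒▓

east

▒▒▒▒█
█▒▒█▓
▒▓@▓▒
▒▒▓▒█
▒▒▓▒▓

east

▒▒▒█▒
▒▒█▓█
▓▒@▒█
▒▓▒█░
▒▓▒▓≈


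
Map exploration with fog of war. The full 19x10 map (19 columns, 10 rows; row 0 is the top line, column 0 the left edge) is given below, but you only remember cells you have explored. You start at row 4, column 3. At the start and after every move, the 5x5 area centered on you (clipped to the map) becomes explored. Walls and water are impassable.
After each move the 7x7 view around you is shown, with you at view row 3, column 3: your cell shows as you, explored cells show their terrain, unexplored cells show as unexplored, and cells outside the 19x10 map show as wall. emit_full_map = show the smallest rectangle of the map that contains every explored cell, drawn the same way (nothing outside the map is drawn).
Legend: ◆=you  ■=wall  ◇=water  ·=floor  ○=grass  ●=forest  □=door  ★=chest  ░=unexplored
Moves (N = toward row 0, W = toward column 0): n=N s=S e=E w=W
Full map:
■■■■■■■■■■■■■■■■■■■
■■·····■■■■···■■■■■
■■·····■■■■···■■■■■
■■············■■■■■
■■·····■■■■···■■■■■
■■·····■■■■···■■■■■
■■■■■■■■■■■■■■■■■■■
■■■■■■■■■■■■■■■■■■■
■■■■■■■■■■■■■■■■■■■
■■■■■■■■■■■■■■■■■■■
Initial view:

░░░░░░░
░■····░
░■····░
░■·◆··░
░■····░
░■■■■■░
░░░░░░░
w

■░░░░░░
■■■····
■■■····
■■■◆···
■■■····
■■■■■■■
■░░░░░░

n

■░░░░░░
■■■···░
■■■····
■■■◆···
■■■····
■■■····
■■■■■■■

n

■■■■■■■
■■■■■■░
■■■···░
■■■◆···
■■■····
■■■····
■■■····

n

■■■■■■■
■■■■■■■
■■■■■■░
■■■◆··░
■■■····
■■■····
■■■····

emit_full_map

■■■■■░
■■◆··░
■■····
■■····
■■····
■■····
■■■■■■

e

■■■■■■■
■■■■■■■
■■■■■■░
■■·◆··░
■■····░
■■····░
■■····░

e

■■■■■■■
■■■■■■■
■■■■■■░
■··◆··░
■·····░
■·····░
■····░░

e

■■■■■■■
■■■■■■■
■■■■■■░
···◆·■░
·····■░
······░
····░░░

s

■■■■■■■
■■■■■■░
·····■░
···◆·■░
······░
·····■░
····░░░

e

■■■■■■■
■■■■■■░
····■■░
···◆■■░
······░
····■■░
···░░░░

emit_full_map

■■■■■■■■■
■■·····■■
■■····◆■■
■■·······
■■·····■■
■■····░░░
■■■■■■░░░

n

■■■■■■■
■■■■■■■
■■■■■■░
···◆■■░
····■■░
······░
····■■░

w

■■■■■■■
■■■■■■■
■■■■■■■
···◆·■■
·····■■
·······
·····■■

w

■■■■■■■
■■■■■■■
■■■■■■■
■··◆··■
■·····■
■······
■·····■

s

■■■■■■■
■■■■■■■
■·····■
■··◆··■
■······
■·····■
■····░░

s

■■■■■■■
■·····■
■·····■
■··◆···
■·····■
■·····░
■■■■■░░

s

■·····■
■·····■
■······
■··◆··■
■·····░
■■■■■■░
░░░░░░░

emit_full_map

■■■■■■■■■
■■·····■■
■■·····■■
■■·······
■■··◆··■■
■■·····░░
■■■■■■■░░


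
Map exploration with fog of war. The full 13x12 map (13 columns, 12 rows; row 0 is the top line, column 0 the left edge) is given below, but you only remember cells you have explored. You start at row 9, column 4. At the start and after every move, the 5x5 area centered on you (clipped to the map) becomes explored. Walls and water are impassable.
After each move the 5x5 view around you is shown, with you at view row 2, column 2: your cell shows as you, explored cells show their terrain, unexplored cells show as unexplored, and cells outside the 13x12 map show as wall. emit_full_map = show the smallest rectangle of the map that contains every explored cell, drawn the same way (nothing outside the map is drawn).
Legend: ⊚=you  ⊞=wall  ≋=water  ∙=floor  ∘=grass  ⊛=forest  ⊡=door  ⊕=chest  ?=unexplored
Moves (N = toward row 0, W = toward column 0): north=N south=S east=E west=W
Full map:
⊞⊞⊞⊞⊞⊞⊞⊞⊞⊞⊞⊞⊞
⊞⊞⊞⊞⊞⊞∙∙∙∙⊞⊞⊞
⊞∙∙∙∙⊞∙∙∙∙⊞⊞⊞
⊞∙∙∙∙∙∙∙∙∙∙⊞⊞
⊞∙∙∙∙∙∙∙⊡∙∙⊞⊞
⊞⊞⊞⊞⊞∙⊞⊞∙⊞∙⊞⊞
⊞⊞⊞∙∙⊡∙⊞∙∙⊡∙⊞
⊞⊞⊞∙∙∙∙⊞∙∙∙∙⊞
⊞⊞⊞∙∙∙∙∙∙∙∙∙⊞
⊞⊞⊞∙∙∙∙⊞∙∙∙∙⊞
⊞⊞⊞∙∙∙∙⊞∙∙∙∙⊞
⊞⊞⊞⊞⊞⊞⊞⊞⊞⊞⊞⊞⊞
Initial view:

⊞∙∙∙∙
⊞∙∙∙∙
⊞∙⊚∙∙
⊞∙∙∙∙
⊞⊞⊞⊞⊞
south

⊞∙∙∙∙
⊞∙∙∙∙
⊞∙⊚∙∙
⊞⊞⊞⊞⊞
⊞⊞⊞⊞⊞

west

⊞⊞∙∙∙
⊞⊞∙∙∙
⊞⊞⊚∙∙
⊞⊞⊞⊞⊞
⊞⊞⊞⊞⊞

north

⊞⊞∙∙∙
⊞⊞∙∙∙
⊞⊞⊚∙∙
⊞⊞∙∙∙
⊞⊞⊞⊞⊞

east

⊞∙∙∙∙
⊞∙∙∙∙
⊞∙⊚∙∙
⊞∙∙∙∙
⊞⊞⊞⊞⊞

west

⊞⊞∙∙∙
⊞⊞∙∙∙
⊞⊞⊚∙∙
⊞⊞∙∙∙
⊞⊞⊞⊞⊞

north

⊞⊞∙∙⊡
⊞⊞∙∙∙
⊞⊞⊚∙∙
⊞⊞∙∙∙
⊞⊞∙∙∙

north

⊞⊞⊞⊞∙
⊞⊞∙∙⊡
⊞⊞⊚∙∙
⊞⊞∙∙∙
⊞⊞∙∙∙

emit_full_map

⊞⊞⊞⊞∙?
⊞⊞∙∙⊡?
⊞⊞⊚∙∙∙
⊞⊞∙∙∙∙
⊞⊞∙∙∙∙
⊞⊞∙∙∙∙
⊞⊞⊞⊞⊞⊞

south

⊞⊞∙∙⊡
⊞⊞∙∙∙
⊞⊞⊚∙∙
⊞⊞∙∙∙
⊞⊞∙∙∙


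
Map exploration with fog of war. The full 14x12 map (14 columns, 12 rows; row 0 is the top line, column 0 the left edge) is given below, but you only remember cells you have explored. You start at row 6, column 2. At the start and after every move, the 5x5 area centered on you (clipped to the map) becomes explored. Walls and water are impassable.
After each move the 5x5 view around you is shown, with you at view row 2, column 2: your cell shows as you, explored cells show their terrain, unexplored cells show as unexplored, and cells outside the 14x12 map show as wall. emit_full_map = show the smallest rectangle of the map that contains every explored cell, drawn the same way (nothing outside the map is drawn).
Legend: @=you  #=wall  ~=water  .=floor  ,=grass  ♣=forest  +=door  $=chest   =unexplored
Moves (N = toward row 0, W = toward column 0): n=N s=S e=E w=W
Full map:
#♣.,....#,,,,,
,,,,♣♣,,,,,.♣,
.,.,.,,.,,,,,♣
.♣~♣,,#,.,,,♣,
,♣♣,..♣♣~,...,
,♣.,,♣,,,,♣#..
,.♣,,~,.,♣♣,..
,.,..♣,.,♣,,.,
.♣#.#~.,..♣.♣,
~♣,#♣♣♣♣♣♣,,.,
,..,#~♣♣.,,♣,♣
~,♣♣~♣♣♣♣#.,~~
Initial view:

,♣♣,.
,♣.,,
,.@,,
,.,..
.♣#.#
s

,♣.,,
,.♣,,
,.@..
.♣#.#
~♣,#♣

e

♣.,,♣
.♣,,~
.,@.♣
♣#.#~
♣,#♣♣

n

♣♣,..
♣.,,♣
.♣@,~
.,..♣
♣#.#~

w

,♣♣,.
,♣.,,
,.@,,
,.,..
.♣#.#

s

,♣.,,
,.♣,,
,.@..
.♣#.#
~♣,#♣

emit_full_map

,♣♣,..
,♣.,,♣
,.♣,,~
,.@..♣
.♣#.#~
~♣,#♣♣

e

♣.,,♣
.♣,,~
.,@.♣
♣#.#~
♣,#♣♣

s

.♣,,~
.,..♣
♣#@#~
♣,#♣♣
..,#~

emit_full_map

,♣♣,..
,♣.,,♣
,.♣,,~
,.,..♣
.♣#@#~
~♣,#♣♣
 ..,#~


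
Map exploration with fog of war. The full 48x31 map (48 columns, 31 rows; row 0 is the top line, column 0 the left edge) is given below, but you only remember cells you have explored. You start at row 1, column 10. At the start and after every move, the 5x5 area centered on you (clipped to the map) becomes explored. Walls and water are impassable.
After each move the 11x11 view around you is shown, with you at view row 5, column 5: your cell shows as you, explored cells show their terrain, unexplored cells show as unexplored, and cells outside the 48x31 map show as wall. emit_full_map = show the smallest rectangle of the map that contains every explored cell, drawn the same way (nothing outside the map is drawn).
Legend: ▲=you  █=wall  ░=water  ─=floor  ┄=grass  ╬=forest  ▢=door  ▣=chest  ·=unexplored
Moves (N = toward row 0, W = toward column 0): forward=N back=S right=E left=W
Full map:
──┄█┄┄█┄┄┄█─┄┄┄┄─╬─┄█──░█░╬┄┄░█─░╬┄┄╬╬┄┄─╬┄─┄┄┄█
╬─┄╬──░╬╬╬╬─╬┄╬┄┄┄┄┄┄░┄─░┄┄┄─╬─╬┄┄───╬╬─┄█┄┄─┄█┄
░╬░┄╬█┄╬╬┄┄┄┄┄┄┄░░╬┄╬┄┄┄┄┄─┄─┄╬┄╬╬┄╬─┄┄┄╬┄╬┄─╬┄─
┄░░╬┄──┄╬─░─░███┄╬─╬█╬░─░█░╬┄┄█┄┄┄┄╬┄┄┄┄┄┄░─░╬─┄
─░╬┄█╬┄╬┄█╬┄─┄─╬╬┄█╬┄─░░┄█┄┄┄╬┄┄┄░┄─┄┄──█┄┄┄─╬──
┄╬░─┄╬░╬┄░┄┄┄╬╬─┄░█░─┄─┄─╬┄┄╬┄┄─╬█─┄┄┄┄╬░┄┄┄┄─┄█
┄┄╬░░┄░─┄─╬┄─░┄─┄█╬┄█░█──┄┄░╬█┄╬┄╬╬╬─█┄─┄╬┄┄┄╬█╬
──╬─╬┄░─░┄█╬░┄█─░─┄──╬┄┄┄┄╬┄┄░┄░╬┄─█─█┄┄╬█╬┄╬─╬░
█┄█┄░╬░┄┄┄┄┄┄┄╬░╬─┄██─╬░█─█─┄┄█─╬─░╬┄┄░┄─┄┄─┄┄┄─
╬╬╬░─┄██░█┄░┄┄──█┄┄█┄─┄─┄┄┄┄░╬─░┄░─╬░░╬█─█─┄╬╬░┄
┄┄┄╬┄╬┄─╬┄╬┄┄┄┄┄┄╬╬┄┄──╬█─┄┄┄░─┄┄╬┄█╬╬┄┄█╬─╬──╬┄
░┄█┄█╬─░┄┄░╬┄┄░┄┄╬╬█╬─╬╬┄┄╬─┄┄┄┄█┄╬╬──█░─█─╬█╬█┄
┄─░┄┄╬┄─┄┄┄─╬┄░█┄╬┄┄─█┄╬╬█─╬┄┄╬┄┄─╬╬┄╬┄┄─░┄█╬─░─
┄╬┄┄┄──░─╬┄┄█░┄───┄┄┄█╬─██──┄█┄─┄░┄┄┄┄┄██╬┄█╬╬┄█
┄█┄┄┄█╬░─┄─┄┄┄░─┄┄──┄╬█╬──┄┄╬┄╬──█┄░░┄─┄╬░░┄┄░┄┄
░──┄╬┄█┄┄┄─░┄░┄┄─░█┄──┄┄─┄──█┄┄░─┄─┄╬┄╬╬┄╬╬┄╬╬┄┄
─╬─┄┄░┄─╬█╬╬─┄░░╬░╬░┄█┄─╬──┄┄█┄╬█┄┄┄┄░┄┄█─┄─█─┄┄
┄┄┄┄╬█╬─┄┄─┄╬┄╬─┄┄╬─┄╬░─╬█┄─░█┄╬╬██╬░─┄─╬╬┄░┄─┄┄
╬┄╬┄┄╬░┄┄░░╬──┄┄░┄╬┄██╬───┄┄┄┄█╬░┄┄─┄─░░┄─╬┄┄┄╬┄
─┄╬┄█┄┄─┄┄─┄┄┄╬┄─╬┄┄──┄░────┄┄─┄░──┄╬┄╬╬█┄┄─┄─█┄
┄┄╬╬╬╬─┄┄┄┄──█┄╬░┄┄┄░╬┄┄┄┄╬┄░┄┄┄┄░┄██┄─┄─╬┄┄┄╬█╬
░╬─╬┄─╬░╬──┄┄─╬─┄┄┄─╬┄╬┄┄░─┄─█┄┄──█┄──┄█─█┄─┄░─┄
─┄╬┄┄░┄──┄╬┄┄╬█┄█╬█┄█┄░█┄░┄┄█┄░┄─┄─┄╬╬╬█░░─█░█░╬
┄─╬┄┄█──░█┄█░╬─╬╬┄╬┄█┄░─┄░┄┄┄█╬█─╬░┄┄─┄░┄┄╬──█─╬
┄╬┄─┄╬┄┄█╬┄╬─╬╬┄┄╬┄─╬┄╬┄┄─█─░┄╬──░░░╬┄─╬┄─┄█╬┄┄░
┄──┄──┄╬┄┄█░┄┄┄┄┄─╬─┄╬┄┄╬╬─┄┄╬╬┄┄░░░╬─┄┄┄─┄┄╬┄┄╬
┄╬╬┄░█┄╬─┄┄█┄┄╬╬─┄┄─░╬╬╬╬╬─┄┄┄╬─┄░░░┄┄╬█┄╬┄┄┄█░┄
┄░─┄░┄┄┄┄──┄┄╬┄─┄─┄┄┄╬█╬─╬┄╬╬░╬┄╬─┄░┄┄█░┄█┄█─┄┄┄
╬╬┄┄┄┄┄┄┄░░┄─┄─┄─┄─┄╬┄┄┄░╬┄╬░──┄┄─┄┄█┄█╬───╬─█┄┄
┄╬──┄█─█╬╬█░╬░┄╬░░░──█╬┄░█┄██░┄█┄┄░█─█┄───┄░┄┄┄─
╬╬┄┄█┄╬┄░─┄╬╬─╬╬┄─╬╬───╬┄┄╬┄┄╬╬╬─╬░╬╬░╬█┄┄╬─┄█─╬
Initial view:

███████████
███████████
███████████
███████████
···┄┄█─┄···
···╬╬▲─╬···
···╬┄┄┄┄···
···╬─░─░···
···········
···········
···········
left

███████████
███████████
███████████
███████████
···┄┄┄█─┄··
···╬╬▲╬─╬··
···╬╬┄┄┄┄··
···┄╬─░─░··
···········
···········
···········

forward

███████████
███████████
███████████
███████████
███████████
···┄┄▲█─┄··
···╬╬╬╬─╬··
···╬╬┄┄┄┄··
···┄╬─░─░··
···········
···········

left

███████████
███████████
███████████
███████████
███████████
···█┄▲┄█─┄·
···░╬╬╬╬─╬·
···┄╬╬┄┄┄┄·
····┄╬─░─░·
···········
···········

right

███████████
███████████
███████████
███████████
███████████
··█┄┄▲█─┄··
··░╬╬╬╬─╬··
··┄╬╬┄┄┄┄··
···┄╬─░─░··
···········
···········

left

███████████
███████████
███████████
███████████
███████████
···█┄▲┄█─┄·
···░╬╬╬╬─╬·
···┄╬╬┄┄┄┄·
····┄╬─░─░·
···········
···········

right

███████████
███████████
███████████
███████████
███████████
··█┄┄▲█─┄··
··░╬╬╬╬─╬··
··┄╬╬┄┄┄┄··
···┄╬─░─░··
···········
···········


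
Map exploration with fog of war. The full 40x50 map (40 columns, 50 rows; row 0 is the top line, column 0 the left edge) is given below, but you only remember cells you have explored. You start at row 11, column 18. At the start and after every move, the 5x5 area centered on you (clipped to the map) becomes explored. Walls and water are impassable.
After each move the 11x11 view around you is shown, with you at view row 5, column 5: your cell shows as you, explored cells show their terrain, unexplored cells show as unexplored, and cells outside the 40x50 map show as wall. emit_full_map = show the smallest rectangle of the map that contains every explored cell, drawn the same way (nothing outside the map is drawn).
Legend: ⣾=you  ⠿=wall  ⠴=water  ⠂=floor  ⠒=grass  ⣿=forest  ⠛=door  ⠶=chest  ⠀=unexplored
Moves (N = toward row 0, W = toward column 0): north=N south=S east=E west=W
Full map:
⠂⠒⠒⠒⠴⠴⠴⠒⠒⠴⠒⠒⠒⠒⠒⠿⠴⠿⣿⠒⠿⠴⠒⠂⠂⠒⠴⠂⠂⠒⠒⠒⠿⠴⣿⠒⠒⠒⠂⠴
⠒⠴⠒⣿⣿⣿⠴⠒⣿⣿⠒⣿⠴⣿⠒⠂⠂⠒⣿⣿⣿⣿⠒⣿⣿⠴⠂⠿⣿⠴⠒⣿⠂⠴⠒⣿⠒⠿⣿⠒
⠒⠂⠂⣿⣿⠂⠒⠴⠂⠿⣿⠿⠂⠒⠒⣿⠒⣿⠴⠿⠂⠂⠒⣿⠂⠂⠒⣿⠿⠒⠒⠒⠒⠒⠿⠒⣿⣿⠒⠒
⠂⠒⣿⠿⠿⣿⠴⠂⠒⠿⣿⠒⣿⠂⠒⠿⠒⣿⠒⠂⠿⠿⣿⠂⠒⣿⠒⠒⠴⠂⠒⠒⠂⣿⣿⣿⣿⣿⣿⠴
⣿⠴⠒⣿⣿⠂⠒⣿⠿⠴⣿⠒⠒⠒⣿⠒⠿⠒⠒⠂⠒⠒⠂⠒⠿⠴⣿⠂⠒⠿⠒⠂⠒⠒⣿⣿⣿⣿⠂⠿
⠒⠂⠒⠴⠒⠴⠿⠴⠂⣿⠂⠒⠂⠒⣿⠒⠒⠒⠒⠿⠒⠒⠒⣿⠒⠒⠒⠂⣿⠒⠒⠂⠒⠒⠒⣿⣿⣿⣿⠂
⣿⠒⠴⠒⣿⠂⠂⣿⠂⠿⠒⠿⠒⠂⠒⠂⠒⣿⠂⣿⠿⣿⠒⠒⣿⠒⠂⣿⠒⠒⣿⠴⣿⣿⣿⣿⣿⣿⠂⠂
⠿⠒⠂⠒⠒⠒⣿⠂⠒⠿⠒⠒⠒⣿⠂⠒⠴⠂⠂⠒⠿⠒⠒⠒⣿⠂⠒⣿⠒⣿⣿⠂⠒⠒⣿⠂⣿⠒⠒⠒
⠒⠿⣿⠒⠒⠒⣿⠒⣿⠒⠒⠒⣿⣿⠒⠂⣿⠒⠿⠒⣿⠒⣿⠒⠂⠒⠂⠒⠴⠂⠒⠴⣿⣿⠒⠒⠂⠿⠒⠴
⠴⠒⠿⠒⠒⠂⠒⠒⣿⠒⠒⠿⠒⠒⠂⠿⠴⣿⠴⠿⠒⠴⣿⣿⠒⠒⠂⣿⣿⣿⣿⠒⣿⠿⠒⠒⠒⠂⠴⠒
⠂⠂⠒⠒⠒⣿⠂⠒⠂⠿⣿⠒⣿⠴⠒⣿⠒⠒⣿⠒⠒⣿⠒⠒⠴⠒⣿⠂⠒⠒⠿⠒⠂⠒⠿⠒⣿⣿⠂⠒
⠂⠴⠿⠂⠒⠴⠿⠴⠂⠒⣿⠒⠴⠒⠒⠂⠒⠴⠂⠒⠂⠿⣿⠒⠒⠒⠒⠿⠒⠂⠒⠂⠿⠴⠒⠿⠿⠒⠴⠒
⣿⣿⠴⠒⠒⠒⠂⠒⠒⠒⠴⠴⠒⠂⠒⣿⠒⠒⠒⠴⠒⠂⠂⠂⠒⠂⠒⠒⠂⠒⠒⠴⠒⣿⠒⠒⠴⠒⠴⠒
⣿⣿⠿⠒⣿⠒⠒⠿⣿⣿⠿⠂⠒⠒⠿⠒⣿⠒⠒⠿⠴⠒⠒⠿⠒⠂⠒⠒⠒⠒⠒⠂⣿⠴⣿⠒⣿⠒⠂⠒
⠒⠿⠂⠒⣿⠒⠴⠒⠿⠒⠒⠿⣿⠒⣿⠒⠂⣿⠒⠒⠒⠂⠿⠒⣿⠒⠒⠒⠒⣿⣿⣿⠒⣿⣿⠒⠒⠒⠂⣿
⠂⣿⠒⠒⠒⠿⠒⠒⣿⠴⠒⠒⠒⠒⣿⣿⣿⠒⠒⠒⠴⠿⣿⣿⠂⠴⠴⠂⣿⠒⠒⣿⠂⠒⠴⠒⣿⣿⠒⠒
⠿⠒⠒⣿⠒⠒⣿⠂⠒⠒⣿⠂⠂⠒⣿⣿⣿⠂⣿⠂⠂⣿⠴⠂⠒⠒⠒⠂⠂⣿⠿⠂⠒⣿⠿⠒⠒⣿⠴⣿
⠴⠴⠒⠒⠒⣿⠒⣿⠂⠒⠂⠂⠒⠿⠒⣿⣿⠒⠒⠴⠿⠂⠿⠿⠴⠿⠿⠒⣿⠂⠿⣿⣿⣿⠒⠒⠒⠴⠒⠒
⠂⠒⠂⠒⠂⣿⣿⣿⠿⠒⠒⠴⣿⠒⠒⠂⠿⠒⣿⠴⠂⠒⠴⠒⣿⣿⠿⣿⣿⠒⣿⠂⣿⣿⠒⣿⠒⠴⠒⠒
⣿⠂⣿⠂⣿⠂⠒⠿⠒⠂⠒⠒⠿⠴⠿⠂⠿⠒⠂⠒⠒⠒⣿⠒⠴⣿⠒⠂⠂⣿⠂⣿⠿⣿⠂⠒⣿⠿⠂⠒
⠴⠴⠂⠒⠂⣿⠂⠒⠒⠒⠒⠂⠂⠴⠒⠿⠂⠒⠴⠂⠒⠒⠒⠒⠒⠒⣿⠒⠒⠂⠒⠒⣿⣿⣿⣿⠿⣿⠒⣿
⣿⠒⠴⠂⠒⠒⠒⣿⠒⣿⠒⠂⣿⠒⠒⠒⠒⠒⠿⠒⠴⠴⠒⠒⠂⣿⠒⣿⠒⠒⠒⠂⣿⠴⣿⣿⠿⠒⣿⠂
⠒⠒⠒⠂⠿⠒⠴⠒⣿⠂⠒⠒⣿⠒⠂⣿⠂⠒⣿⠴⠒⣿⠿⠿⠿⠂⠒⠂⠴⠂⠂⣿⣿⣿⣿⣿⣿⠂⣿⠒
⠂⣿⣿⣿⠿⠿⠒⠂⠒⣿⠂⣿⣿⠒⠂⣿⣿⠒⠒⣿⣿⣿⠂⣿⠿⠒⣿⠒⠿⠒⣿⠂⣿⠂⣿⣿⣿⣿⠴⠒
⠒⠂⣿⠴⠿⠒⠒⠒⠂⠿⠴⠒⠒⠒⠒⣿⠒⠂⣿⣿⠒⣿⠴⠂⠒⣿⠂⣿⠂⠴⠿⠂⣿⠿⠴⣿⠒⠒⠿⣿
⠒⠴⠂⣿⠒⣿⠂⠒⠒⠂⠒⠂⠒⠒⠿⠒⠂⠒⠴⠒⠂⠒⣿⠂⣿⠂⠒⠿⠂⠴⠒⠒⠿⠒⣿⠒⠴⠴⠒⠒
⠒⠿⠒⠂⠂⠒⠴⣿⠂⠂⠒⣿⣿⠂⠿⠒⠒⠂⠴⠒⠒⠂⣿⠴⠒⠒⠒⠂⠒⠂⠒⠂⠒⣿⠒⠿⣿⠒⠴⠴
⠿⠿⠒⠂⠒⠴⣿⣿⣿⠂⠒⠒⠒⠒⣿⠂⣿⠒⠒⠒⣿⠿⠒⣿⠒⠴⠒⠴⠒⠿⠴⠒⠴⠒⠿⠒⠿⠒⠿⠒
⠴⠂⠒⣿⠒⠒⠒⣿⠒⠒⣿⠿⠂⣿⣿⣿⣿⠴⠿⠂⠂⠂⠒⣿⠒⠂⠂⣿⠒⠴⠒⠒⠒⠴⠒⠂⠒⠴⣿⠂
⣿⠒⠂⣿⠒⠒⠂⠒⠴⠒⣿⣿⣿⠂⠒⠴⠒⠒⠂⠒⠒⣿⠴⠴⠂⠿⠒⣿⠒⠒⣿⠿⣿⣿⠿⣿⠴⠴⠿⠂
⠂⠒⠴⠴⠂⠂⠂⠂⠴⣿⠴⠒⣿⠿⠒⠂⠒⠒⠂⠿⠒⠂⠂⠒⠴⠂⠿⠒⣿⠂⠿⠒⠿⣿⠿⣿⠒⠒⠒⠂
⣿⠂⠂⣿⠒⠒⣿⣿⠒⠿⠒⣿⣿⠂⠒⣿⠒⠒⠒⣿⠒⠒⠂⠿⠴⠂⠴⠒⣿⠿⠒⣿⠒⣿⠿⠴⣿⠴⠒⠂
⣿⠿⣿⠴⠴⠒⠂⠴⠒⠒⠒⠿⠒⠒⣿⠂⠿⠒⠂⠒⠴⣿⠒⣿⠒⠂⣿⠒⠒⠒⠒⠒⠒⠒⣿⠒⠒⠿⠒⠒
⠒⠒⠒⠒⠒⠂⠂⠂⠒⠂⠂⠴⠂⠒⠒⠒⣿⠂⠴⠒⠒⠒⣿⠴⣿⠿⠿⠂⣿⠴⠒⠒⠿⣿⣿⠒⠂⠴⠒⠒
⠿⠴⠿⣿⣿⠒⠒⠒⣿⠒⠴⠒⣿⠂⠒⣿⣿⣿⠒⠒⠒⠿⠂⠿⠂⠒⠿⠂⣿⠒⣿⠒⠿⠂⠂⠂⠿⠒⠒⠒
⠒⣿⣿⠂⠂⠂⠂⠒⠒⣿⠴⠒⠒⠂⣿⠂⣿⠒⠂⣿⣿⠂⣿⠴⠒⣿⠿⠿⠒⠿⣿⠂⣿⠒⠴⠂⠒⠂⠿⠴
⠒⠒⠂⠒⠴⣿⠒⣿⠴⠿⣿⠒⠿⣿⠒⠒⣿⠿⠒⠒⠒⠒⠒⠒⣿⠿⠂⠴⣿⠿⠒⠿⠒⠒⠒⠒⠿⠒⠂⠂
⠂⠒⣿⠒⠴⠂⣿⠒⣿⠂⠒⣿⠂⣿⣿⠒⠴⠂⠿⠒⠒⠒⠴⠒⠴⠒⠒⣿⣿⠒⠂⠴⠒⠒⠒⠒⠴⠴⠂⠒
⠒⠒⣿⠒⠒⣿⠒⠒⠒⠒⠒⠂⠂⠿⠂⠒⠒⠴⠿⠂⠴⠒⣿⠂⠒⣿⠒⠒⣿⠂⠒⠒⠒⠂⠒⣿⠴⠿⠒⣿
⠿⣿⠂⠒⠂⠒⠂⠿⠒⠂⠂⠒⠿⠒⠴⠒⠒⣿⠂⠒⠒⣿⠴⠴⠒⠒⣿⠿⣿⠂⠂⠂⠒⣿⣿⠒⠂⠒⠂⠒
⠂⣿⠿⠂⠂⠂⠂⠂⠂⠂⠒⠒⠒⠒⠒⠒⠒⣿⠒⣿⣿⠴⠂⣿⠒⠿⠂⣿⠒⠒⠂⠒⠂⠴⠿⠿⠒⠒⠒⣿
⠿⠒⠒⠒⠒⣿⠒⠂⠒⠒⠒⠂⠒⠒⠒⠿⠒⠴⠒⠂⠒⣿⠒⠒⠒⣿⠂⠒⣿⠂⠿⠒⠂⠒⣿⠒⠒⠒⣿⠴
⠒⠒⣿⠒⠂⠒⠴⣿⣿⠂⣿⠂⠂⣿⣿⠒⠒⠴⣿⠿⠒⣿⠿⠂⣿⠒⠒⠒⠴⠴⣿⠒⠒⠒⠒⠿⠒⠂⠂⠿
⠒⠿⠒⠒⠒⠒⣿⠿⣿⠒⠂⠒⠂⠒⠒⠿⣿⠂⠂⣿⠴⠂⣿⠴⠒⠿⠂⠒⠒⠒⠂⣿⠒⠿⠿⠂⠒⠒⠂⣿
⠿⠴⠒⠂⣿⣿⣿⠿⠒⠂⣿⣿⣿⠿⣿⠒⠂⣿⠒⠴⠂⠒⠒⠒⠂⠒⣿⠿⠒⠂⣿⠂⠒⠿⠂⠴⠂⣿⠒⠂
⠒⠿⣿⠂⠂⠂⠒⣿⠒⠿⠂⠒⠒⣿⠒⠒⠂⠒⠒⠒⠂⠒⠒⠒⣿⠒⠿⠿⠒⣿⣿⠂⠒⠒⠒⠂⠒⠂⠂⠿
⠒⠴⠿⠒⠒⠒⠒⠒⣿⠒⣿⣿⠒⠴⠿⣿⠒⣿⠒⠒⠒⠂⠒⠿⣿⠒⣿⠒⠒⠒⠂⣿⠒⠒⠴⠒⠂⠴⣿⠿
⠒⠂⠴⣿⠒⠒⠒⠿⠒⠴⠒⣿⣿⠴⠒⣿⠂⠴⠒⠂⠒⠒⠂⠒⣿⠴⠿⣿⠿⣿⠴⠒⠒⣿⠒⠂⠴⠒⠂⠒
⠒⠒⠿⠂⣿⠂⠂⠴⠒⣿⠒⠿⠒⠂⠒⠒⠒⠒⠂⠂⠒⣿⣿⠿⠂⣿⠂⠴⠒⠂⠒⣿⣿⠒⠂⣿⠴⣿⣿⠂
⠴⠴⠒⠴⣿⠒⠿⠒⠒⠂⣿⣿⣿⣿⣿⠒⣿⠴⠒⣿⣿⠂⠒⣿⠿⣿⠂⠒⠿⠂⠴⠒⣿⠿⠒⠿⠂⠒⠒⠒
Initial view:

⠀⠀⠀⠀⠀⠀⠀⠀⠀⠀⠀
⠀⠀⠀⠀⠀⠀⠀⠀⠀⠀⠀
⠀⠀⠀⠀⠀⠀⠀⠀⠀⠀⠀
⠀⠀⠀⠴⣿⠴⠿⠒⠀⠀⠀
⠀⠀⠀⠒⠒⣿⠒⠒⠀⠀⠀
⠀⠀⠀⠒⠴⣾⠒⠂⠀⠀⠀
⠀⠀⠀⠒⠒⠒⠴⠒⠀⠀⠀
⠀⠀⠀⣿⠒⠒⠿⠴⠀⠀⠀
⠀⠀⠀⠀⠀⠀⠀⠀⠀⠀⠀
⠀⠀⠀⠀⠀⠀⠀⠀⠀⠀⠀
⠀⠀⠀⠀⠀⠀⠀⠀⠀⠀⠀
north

⠀⠀⠀⠀⠀⠀⠀⠀⠀⠀⠀
⠀⠀⠀⠀⠀⠀⠀⠀⠀⠀⠀
⠀⠀⠀⠀⠀⠀⠀⠀⠀⠀⠀
⠀⠀⠀⣿⠒⠿⠒⣿⠀⠀⠀
⠀⠀⠀⠴⣿⠴⠿⠒⠀⠀⠀
⠀⠀⠀⠒⠒⣾⠒⠒⠀⠀⠀
⠀⠀⠀⠒⠴⠂⠒⠂⠀⠀⠀
⠀⠀⠀⠒⠒⠒⠴⠒⠀⠀⠀
⠀⠀⠀⣿⠒⠒⠿⠴⠀⠀⠀
⠀⠀⠀⠀⠀⠀⠀⠀⠀⠀⠀
⠀⠀⠀⠀⠀⠀⠀⠀⠀⠀⠀

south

⠀⠀⠀⠀⠀⠀⠀⠀⠀⠀⠀
⠀⠀⠀⠀⠀⠀⠀⠀⠀⠀⠀
⠀⠀⠀⣿⠒⠿⠒⣿⠀⠀⠀
⠀⠀⠀⠴⣿⠴⠿⠒⠀⠀⠀
⠀⠀⠀⠒⠒⣿⠒⠒⠀⠀⠀
⠀⠀⠀⠒⠴⣾⠒⠂⠀⠀⠀
⠀⠀⠀⠒⠒⠒⠴⠒⠀⠀⠀
⠀⠀⠀⣿⠒⠒⠿⠴⠀⠀⠀
⠀⠀⠀⠀⠀⠀⠀⠀⠀⠀⠀
⠀⠀⠀⠀⠀⠀⠀⠀⠀⠀⠀
⠀⠀⠀⠀⠀⠀⠀⠀⠀⠀⠀

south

⠀⠀⠀⠀⠀⠀⠀⠀⠀⠀⠀
⠀⠀⠀⣿⠒⠿⠒⣿⠀⠀⠀
⠀⠀⠀⠴⣿⠴⠿⠒⠀⠀⠀
⠀⠀⠀⠒⠒⣿⠒⠒⠀⠀⠀
⠀⠀⠀⠒⠴⠂⠒⠂⠀⠀⠀
⠀⠀⠀⠒⠒⣾⠴⠒⠀⠀⠀
⠀⠀⠀⣿⠒⠒⠿⠴⠀⠀⠀
⠀⠀⠀⠂⣿⠒⠒⠒⠀⠀⠀
⠀⠀⠀⠀⠀⠀⠀⠀⠀⠀⠀
⠀⠀⠀⠀⠀⠀⠀⠀⠀⠀⠀
⠀⠀⠀⠀⠀⠀⠀⠀⠀⠀⠀

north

⠀⠀⠀⠀⠀⠀⠀⠀⠀⠀⠀
⠀⠀⠀⠀⠀⠀⠀⠀⠀⠀⠀
⠀⠀⠀⣿⠒⠿⠒⣿⠀⠀⠀
⠀⠀⠀⠴⣿⠴⠿⠒⠀⠀⠀
⠀⠀⠀⠒⠒⣿⠒⠒⠀⠀⠀
⠀⠀⠀⠒⠴⣾⠒⠂⠀⠀⠀
⠀⠀⠀⠒⠒⠒⠴⠒⠀⠀⠀
⠀⠀⠀⣿⠒⠒⠿⠴⠀⠀⠀
⠀⠀⠀⠂⣿⠒⠒⠒⠀⠀⠀
⠀⠀⠀⠀⠀⠀⠀⠀⠀⠀⠀
⠀⠀⠀⠀⠀⠀⠀⠀⠀⠀⠀

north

⠀⠀⠀⠀⠀⠀⠀⠀⠀⠀⠀
⠀⠀⠀⠀⠀⠀⠀⠀⠀⠀⠀
⠀⠀⠀⠀⠀⠀⠀⠀⠀⠀⠀
⠀⠀⠀⣿⠒⠿⠒⣿⠀⠀⠀
⠀⠀⠀⠴⣿⠴⠿⠒⠀⠀⠀
⠀⠀⠀⠒⠒⣾⠒⠒⠀⠀⠀
⠀⠀⠀⠒⠴⠂⠒⠂⠀⠀⠀
⠀⠀⠀⠒⠒⠒⠴⠒⠀⠀⠀
⠀⠀⠀⣿⠒⠒⠿⠴⠀⠀⠀
⠀⠀⠀⠂⣿⠒⠒⠒⠀⠀⠀
⠀⠀⠀⠀⠀⠀⠀⠀⠀⠀⠀

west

⠀⠀⠀⠀⠀⠀⠀⠀⠀⠀⠀
⠀⠀⠀⠀⠀⠀⠀⠀⠀⠀⠀
⠀⠀⠀⠀⠀⠀⠀⠀⠀⠀⠀
⠀⠀⠀⠂⣿⠒⠿⠒⣿⠀⠀
⠀⠀⠀⠿⠴⣿⠴⠿⠒⠀⠀
⠀⠀⠀⣿⠒⣾⣿⠒⠒⠀⠀
⠀⠀⠀⠂⠒⠴⠂⠒⠂⠀⠀
⠀⠀⠀⣿⠒⠒⠒⠴⠒⠀⠀
⠀⠀⠀⠀⣿⠒⠒⠿⠴⠀⠀
⠀⠀⠀⠀⠂⣿⠒⠒⠒⠀⠀
⠀⠀⠀⠀⠀⠀⠀⠀⠀⠀⠀

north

⠀⠀⠀⠀⠀⠀⠀⠀⠀⠀⠀
⠀⠀⠀⠀⠀⠀⠀⠀⠀⠀⠀
⠀⠀⠀⠀⠀⠀⠀⠀⠀⠀⠀
⠀⠀⠀⠒⠴⠂⠂⠒⠀⠀⠀
⠀⠀⠀⠂⣿⠒⠿⠒⣿⠀⠀
⠀⠀⠀⠿⠴⣾⠴⠿⠒⠀⠀
⠀⠀⠀⣿⠒⠒⣿⠒⠒⠀⠀
⠀⠀⠀⠂⠒⠴⠂⠒⠂⠀⠀
⠀⠀⠀⣿⠒⠒⠒⠴⠒⠀⠀
⠀⠀⠀⠀⣿⠒⠒⠿⠴⠀⠀
⠀⠀⠀⠀⠂⣿⠒⠒⠒⠀⠀

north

⠀⠀⠀⠀⠀⠀⠀⠀⠀⠀⠀
⠀⠀⠀⠀⠀⠀⠀⠀⠀⠀⠀
⠀⠀⠀⠀⠀⠀⠀⠀⠀⠀⠀
⠀⠀⠀⠂⠒⣿⠂⣿⠀⠀⠀
⠀⠀⠀⠒⠴⠂⠂⠒⠀⠀⠀
⠀⠀⠀⠂⣿⣾⠿⠒⣿⠀⠀
⠀⠀⠀⠿⠴⣿⠴⠿⠒⠀⠀
⠀⠀⠀⣿⠒⠒⣿⠒⠒⠀⠀
⠀⠀⠀⠂⠒⠴⠂⠒⠂⠀⠀
⠀⠀⠀⣿⠒⠒⠒⠴⠒⠀⠀
⠀⠀⠀⠀⣿⠒⠒⠿⠴⠀⠀

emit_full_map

⠂⠒⣿⠂⣿⠀
⠒⠴⠂⠂⠒⠀
⠂⣿⣾⠿⠒⣿
⠿⠴⣿⠴⠿⠒
⣿⠒⠒⣿⠒⠒
⠂⠒⠴⠂⠒⠂
⣿⠒⠒⠒⠴⠒
⠀⣿⠒⠒⠿⠴
⠀⠂⣿⠒⠒⠒

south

⠀⠀⠀⠀⠀⠀⠀⠀⠀⠀⠀
⠀⠀⠀⠀⠀⠀⠀⠀⠀⠀⠀
⠀⠀⠀⠂⠒⣿⠂⣿⠀⠀⠀
⠀⠀⠀⠒⠴⠂⠂⠒⠀⠀⠀
⠀⠀⠀⠂⣿⠒⠿⠒⣿⠀⠀
⠀⠀⠀⠿⠴⣾⠴⠿⠒⠀⠀
⠀⠀⠀⣿⠒⠒⣿⠒⠒⠀⠀
⠀⠀⠀⠂⠒⠴⠂⠒⠂⠀⠀
⠀⠀⠀⣿⠒⠒⠒⠴⠒⠀⠀
⠀⠀⠀⠀⣿⠒⠒⠿⠴⠀⠀
⠀⠀⠀⠀⠂⣿⠒⠒⠒⠀⠀

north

⠀⠀⠀⠀⠀⠀⠀⠀⠀⠀⠀
⠀⠀⠀⠀⠀⠀⠀⠀⠀⠀⠀
⠀⠀⠀⠀⠀⠀⠀⠀⠀⠀⠀
⠀⠀⠀⠂⠒⣿⠂⣿⠀⠀⠀
⠀⠀⠀⠒⠴⠂⠂⠒⠀⠀⠀
⠀⠀⠀⠂⣿⣾⠿⠒⣿⠀⠀
⠀⠀⠀⠿⠴⣿⠴⠿⠒⠀⠀
⠀⠀⠀⣿⠒⠒⣿⠒⠒⠀⠀
⠀⠀⠀⠂⠒⠴⠂⠒⠂⠀⠀
⠀⠀⠀⣿⠒⠒⠒⠴⠒⠀⠀
⠀⠀⠀⠀⣿⠒⠒⠿⠴⠀⠀

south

⠀⠀⠀⠀⠀⠀⠀⠀⠀⠀⠀
⠀⠀⠀⠀⠀⠀⠀⠀⠀⠀⠀
⠀⠀⠀⠂⠒⣿⠂⣿⠀⠀⠀
⠀⠀⠀⠒⠴⠂⠂⠒⠀⠀⠀
⠀⠀⠀⠂⣿⠒⠿⠒⣿⠀⠀
⠀⠀⠀⠿⠴⣾⠴⠿⠒⠀⠀
⠀⠀⠀⣿⠒⠒⣿⠒⠒⠀⠀
⠀⠀⠀⠂⠒⠴⠂⠒⠂⠀⠀
⠀⠀⠀⣿⠒⠒⠒⠴⠒⠀⠀
⠀⠀⠀⠀⣿⠒⠒⠿⠴⠀⠀
⠀⠀⠀⠀⠂⣿⠒⠒⠒⠀⠀


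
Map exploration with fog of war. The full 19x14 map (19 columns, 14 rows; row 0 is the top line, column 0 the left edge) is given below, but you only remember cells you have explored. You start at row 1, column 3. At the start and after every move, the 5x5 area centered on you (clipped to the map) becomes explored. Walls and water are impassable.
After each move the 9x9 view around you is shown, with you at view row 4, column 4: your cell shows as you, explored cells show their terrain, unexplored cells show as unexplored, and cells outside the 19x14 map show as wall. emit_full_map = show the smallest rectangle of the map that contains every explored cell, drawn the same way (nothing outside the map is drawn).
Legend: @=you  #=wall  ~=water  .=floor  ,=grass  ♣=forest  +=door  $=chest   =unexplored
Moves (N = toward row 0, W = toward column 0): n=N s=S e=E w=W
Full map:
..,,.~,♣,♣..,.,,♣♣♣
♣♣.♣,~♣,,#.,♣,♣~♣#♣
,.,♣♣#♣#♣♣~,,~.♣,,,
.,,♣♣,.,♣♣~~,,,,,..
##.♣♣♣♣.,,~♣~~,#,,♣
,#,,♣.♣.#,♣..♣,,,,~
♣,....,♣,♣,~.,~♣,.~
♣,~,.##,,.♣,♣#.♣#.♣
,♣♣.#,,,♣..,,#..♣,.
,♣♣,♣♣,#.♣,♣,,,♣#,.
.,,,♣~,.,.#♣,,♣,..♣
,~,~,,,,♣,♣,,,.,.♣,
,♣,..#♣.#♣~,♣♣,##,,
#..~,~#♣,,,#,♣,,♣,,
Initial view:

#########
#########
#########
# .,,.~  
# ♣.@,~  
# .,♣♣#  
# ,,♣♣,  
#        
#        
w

#########
#########
#########
##..,,.~ 
##♣♣@♣,~ 
##,.,♣♣# 
##.,,♣♣, 
##       
##       

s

#########
#########
##..,,.~ 
##♣♣.♣,~ 
##,.@♣♣# 
##.,,♣♣, 
####.♣♣  
##       
##       

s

#########
##..,,.~ 
##♣♣.♣,~ 
##,.,♣♣# 
##.,@♣♣, 
####.♣♣  
##,#,,♣  
##       
##       

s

##..,,.~ 
##♣♣.♣,~ 
##,.,♣♣# 
##.,,♣♣, 
####@♣♣  
##,#,,♣  
##♣,...  
##       
##       

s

##♣♣.♣,~ 
##,.,♣♣# 
##.,,♣♣, 
####.♣♣  
##,#@,♣  
##♣,...  
##♣,~,.  
##       
##       

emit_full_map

..,,.~
♣♣.♣,~
,.,♣♣#
.,,♣♣,
##.♣♣ 
,#@,♣ 
♣,... 
♣,~,. 

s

##,.,♣♣# 
##.,,♣♣, 
####.♣♣  
##,#,,♣  
##♣,@..  
##♣,~,.  
##,♣♣.#  
##       
##       

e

#,.,♣♣#  
#.,,♣♣,  
###.♣♣♣  
#,#,,♣.  
#♣,.@..  
#♣,~,.#  
#,♣♣.#,  
#        
#        

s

#.,,♣♣,  
###.♣♣♣  
#,#,,♣.  
#♣,....  
#♣,~@.#  
#,♣♣.#,  
# ♣♣,♣♣  
#        
#        

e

.,,♣♣,   
##.♣♣♣   
,#,,♣.♣  
♣,....,  
♣,~,@##  
,♣♣.#,,  
 ♣♣,♣♣,  
         
         

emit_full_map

..,,.~ 
♣♣.♣,~ 
,.,♣♣# 
.,,♣♣, 
##.♣♣♣ 
,#,,♣.♣
♣,....,
♣,~,@##
,♣♣.#,,
 ♣♣,♣♣,


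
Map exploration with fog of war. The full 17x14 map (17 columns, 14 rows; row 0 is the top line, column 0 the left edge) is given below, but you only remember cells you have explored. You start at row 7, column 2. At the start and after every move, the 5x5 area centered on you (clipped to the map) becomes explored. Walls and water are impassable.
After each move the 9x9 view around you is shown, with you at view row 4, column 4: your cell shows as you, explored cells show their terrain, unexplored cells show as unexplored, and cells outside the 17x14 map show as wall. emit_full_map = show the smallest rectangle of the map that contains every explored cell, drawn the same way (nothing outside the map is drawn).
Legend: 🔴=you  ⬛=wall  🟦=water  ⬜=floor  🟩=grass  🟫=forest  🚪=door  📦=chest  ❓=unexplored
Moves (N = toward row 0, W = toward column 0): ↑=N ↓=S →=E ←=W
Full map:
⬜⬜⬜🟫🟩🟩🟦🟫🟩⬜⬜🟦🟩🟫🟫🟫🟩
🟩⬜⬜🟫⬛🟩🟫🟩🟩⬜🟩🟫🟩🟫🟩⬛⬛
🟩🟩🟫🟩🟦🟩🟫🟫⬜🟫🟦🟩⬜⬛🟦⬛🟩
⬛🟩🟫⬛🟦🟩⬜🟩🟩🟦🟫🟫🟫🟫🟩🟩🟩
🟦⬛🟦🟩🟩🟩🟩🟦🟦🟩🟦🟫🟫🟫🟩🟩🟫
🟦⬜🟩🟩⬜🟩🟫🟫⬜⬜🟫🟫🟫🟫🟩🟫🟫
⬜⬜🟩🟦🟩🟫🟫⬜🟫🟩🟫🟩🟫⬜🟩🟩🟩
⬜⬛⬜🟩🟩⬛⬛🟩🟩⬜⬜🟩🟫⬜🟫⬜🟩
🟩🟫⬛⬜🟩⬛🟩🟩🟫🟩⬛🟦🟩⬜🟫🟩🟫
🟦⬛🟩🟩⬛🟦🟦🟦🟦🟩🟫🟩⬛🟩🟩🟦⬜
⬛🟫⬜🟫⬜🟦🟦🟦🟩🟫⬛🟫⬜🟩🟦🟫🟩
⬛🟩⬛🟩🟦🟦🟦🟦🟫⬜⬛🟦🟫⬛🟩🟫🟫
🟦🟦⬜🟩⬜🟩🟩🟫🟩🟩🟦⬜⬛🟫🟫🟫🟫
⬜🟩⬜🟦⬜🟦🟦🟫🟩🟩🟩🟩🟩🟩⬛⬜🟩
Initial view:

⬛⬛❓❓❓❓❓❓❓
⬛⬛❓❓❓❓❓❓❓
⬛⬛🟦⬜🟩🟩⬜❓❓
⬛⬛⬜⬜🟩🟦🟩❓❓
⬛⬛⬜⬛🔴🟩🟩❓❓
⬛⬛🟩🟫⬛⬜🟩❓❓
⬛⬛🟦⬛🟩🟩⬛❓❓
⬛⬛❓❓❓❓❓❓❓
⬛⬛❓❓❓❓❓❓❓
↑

⬛⬛❓❓❓❓❓❓❓
⬛⬛❓❓❓❓❓❓❓
⬛⬛🟦⬛🟦🟩🟩❓❓
⬛⬛🟦⬜🟩🟩⬜❓❓
⬛⬛⬜⬜🔴🟦🟩❓❓
⬛⬛⬜⬛⬜🟩🟩❓❓
⬛⬛🟩🟫⬛⬜🟩❓❓
⬛⬛🟦⬛🟩🟩⬛❓❓
⬛⬛❓❓❓❓❓❓❓

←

⬛⬛⬛❓❓❓❓❓❓
⬛⬛⬛❓❓❓❓❓❓
⬛⬛⬛🟦⬛🟦🟩🟩❓
⬛⬛⬛🟦⬜🟩🟩⬜❓
⬛⬛⬛⬜🔴🟩🟦🟩❓
⬛⬛⬛⬜⬛⬜🟩🟩❓
⬛⬛⬛🟩🟫⬛⬜🟩❓
⬛⬛⬛🟦⬛🟩🟩⬛❓
⬛⬛⬛❓❓❓❓❓❓

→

⬛⬛❓❓❓❓❓❓❓
⬛⬛❓❓❓❓❓❓❓
⬛⬛🟦⬛🟦🟩🟩❓❓
⬛⬛🟦⬜🟩🟩⬜❓❓
⬛⬛⬜⬜🔴🟦🟩❓❓
⬛⬛⬜⬛⬜🟩🟩❓❓
⬛⬛🟩🟫⬛⬜🟩❓❓
⬛⬛🟦⬛🟩🟩⬛❓❓
⬛⬛❓❓❓❓❓❓❓

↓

⬛⬛❓❓❓❓❓❓❓
⬛⬛🟦⬛🟦🟩🟩❓❓
⬛⬛🟦⬜🟩🟩⬜❓❓
⬛⬛⬜⬜🟩🟦🟩❓❓
⬛⬛⬜⬛🔴🟩🟩❓❓
⬛⬛🟩🟫⬛⬜🟩❓❓
⬛⬛🟦⬛🟩🟩⬛❓❓
⬛⬛❓❓❓❓❓❓❓
⬛⬛❓❓❓❓❓❓❓

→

⬛❓❓❓❓❓❓❓❓
⬛🟦⬛🟦🟩🟩❓❓❓
⬛🟦⬜🟩🟩⬜🟩❓❓
⬛⬜⬜🟩🟦🟩🟫❓❓
⬛⬜⬛⬜🔴🟩⬛❓❓
⬛🟩🟫⬛⬜🟩⬛❓❓
⬛🟦⬛🟩🟩⬛🟦❓❓
⬛❓❓❓❓❓❓❓❓
⬛❓❓❓❓❓❓❓❓

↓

⬛🟦⬛🟦🟩🟩❓❓❓
⬛🟦⬜🟩🟩⬜🟩❓❓
⬛⬜⬜🟩🟦🟩🟫❓❓
⬛⬜⬛⬜🟩🟩⬛❓❓
⬛🟩🟫⬛🔴🟩⬛❓❓
⬛🟦⬛🟩🟩⬛🟦❓❓
⬛❓🟫⬜🟫⬜🟦❓❓
⬛❓❓❓❓❓❓❓❓
⬛❓❓❓❓❓❓❓❓

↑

⬛❓❓❓❓❓❓❓❓
⬛🟦⬛🟦🟩🟩❓❓❓
⬛🟦⬜🟩🟩⬜🟩❓❓
⬛⬜⬜🟩🟦🟩🟫❓❓
⬛⬜⬛⬜🔴🟩⬛❓❓
⬛🟩🟫⬛⬜🟩⬛❓❓
⬛🟦⬛🟩🟩⬛🟦❓❓
⬛❓🟫⬜🟫⬜🟦❓❓
⬛❓❓❓❓❓❓❓❓

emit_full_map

🟦⬛🟦🟩🟩❓
🟦⬜🟩🟩⬜🟩
⬜⬜🟩🟦🟩🟫
⬜⬛⬜🔴🟩⬛
🟩🟫⬛⬜🟩⬛
🟦⬛🟩🟩⬛🟦
❓🟫⬜🟫⬜🟦

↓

⬛🟦⬛🟦🟩🟩❓❓❓
⬛🟦⬜🟩🟩⬜🟩❓❓
⬛⬜⬜🟩🟦🟩🟫❓❓
⬛⬜⬛⬜🟩🟩⬛❓❓
⬛🟩🟫⬛🔴🟩⬛❓❓
⬛🟦⬛🟩🟩⬛🟦❓❓
⬛❓🟫⬜🟫⬜🟦❓❓
⬛❓❓❓❓❓❓❓❓
⬛❓❓❓❓❓❓❓❓

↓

⬛🟦⬜🟩🟩⬜🟩❓❓
⬛⬜⬜🟩🟦🟩🟫❓❓
⬛⬜⬛⬜🟩🟩⬛❓❓
⬛🟩🟫⬛⬜🟩⬛❓❓
⬛🟦⬛🟩🔴⬛🟦❓❓
⬛❓🟫⬜🟫⬜🟦❓❓
⬛❓🟩⬛🟩🟦🟦❓❓
⬛❓❓❓❓❓❓❓❓
⬛❓❓❓❓❓❓❓❓

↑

⬛🟦⬛🟦🟩🟩❓❓❓
⬛🟦⬜🟩🟩⬜🟩❓❓
⬛⬜⬜🟩🟦🟩🟫❓❓
⬛⬜⬛⬜🟩🟩⬛❓❓
⬛🟩🟫⬛🔴🟩⬛❓❓
⬛🟦⬛🟩🟩⬛🟦❓❓
⬛❓🟫⬜🟫⬜🟦❓❓
⬛❓🟩⬛🟩🟦🟦❓❓
⬛❓❓❓❓❓❓❓❓

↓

⬛🟦⬜🟩🟩⬜🟩❓❓
⬛⬜⬜🟩🟦🟩🟫❓❓
⬛⬜⬛⬜🟩🟩⬛❓❓
⬛🟩🟫⬛⬜🟩⬛❓❓
⬛🟦⬛🟩🔴⬛🟦❓❓
⬛❓🟫⬜🟫⬜🟦❓❓
⬛❓🟩⬛🟩🟦🟦❓❓
⬛❓❓❓❓❓❓❓❓
⬛❓❓❓❓❓❓❓❓

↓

⬛⬜⬜🟩🟦🟩🟫❓❓
⬛⬜⬛⬜🟩🟩⬛❓❓
⬛🟩🟫⬛⬜🟩⬛❓❓
⬛🟦⬛🟩🟩⬛🟦❓❓
⬛❓🟫⬜🔴⬜🟦❓❓
⬛❓🟩⬛🟩🟦🟦❓❓
⬛❓🟦⬜🟩⬜🟩❓❓
⬛❓❓❓❓❓❓❓❓
⬛⬛⬛⬛⬛⬛⬛⬛⬛

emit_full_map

🟦⬛🟦🟩🟩❓
🟦⬜🟩🟩⬜🟩
⬜⬜🟩🟦🟩🟫
⬜⬛⬜🟩🟩⬛
🟩🟫⬛⬜🟩⬛
🟦⬛🟩🟩⬛🟦
❓🟫⬜🔴⬜🟦
❓🟩⬛🟩🟦🟦
❓🟦⬜🟩⬜🟩
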